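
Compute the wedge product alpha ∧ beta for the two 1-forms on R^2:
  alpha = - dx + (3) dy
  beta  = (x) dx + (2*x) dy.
alpha ∧ beta = (-5*x) dx ∧ dy

Distribute the wedge, using dx_i ∧ dx_j = -dx_j ∧ dx_i and dx_i ∧ dx_i = 0. For each pair (i, j) with i < j, the coefficient of dx_i ∧ dx_j in alpha ∧ beta is (alpha_i * beta_j - alpha_j * beta_i). Collecting: alpha ∧ beta = (-5*x) dx ∧ dy.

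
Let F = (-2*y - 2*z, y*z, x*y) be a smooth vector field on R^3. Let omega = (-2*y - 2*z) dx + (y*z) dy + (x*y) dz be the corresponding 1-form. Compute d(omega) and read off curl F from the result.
d(omega) = (x - y) dy ∧ dz + (-y - 2) dz ∧ dx + (2) dx ∧ dy; curl F = (x - y, -y - 2, 2)

d omega = sum_{i<j} (∂f_j/∂x_i - ∂f_i/∂x_j) dx_i ∧ dx_j. Under the identification (dy ∧ dz, dz ∧ dx, dx ∧ dy) ↔ (e_x, e_y, e_z), the coefficients are exactly the components of curl F. Compute:
  ∂R/∂y - ∂Q/∂z = (x) - (y) = x - y
  ∂P/∂z - ∂R/∂x = (-2) - (y) = -y - 2
  ∂Q/∂x - ∂P/∂y = (0) - (-2) = 2.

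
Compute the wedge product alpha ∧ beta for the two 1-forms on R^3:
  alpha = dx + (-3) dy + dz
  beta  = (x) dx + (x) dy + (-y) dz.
alpha ∧ beta = (4*x) dx ∧ dy + (-x - y) dx ∧ dz + (-x + 3*y) dy ∧ dz

Distribute the wedge, using dx_i ∧ dx_j = -dx_j ∧ dx_i and dx_i ∧ dx_i = 0. For each pair (i, j) with i < j, the coefficient of dx_i ∧ dx_j in alpha ∧ beta is (alpha_i * beta_j - alpha_j * beta_i). Collecting: alpha ∧ beta = (4*x) dx ∧ dy + (-x - y) dx ∧ dz + (-x + 3*y) dy ∧ dz.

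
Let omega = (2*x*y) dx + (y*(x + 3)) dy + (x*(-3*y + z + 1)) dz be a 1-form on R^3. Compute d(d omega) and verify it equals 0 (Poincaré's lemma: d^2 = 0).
d(d omega) = 0

Step 1: d omega = sum_{i<j} (∂f_j/∂x_i - ∂f_i/∂x_j) dx_i ∧ dx_j:
  coeff of dx ∧ dy: -2*x + y
  coeff of dx ∧ dz: -3*y + z + 1
  coeff of dy ∧ dz: -3*x
Step 2: Apply d again to each 2-form coefficient. The only possible 3-form in R^3 is dx ∧ dy ∧ dz, with coefficient
  ∂(coeff of dy∧dz)/∂x - ∂(coeff of dx∧dz)/∂y + ∂(coeff of dx∧dy)/∂z
  = ∂/∂x (-3*x) - ∂/∂y (-3*y + z + 1) + ∂/∂z (-2*x + y).
Each of these terms simplifies to sums of mixed partials that cancel in pairs. The result is 0 (by equality of mixed partials for smooth functions — Schwarz / Clairaut).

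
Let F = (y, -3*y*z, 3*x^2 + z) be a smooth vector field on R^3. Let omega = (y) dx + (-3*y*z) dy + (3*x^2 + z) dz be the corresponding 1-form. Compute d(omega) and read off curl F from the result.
d(omega) = (3*y) dy ∧ dz + (-6*x) dz ∧ dx + (-1) dx ∧ dy; curl F = (3*y, -6*x, -1)

d omega = sum_{i<j} (∂f_j/∂x_i - ∂f_i/∂x_j) dx_i ∧ dx_j. Under the identification (dy ∧ dz, dz ∧ dx, dx ∧ dy) ↔ (e_x, e_y, e_z), the coefficients are exactly the components of curl F. Compute:
  ∂R/∂y - ∂Q/∂z = (0) - (-3*y) = 3*y
  ∂P/∂z - ∂R/∂x = (0) - (6*x) = -6*x
  ∂Q/∂x - ∂P/∂y = (0) - (1) = -1.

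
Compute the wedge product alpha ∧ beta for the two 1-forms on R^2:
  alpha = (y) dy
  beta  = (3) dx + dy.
alpha ∧ beta = (-3*y) dx ∧ dy

Distribute the wedge, using dx_i ∧ dx_j = -dx_j ∧ dx_i and dx_i ∧ dx_i = 0. For each pair (i, j) with i < j, the coefficient of dx_i ∧ dx_j in alpha ∧ beta is (alpha_i * beta_j - alpha_j * beta_i). Collecting: alpha ∧ beta = (-3*y) dx ∧ dy.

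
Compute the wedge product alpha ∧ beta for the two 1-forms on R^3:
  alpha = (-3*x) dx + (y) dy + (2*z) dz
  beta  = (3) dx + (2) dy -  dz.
alpha ∧ beta = (-6*x - 3*y) dx ∧ dy + (3*x - 6*z) dx ∧ dz + (-y - 4*z) dy ∧ dz

Distribute the wedge, using dx_i ∧ dx_j = -dx_j ∧ dx_i and dx_i ∧ dx_i = 0. For each pair (i, j) with i < j, the coefficient of dx_i ∧ dx_j in alpha ∧ beta is (alpha_i * beta_j - alpha_j * beta_i). Collecting: alpha ∧ beta = (-6*x - 3*y) dx ∧ dy + (3*x - 6*z) dx ∧ dz + (-y - 4*z) dy ∧ dz.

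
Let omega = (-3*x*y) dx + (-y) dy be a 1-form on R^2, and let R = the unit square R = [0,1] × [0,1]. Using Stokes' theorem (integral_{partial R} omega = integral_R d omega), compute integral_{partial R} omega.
integral_(partial R) omega = 3/2

Stokes: integral_partial_R omega = integral_R d omega with d omega = (∂Q/∂x - ∂P/∂y) dx ∧ dy.
  ∂Q/∂x = 0
  ∂P/∂y = -3*x
  integrand = ∂Q/∂x - ∂P/∂y = 3*x.
Integrating over R: integral_0^1 integral_0^1 (3*x) dx dy = 3/2.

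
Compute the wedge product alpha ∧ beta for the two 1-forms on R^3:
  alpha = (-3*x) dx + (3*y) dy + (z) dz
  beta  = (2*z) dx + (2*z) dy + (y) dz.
alpha ∧ beta = (-6*z*(x + y)) dx ∧ dy + (-3*x*y - 2*z^2) dx ∧ dz + (3*y^2 - 2*z^2) dy ∧ dz

Distribute the wedge, using dx_i ∧ dx_j = -dx_j ∧ dx_i and dx_i ∧ dx_i = 0. For each pair (i, j) with i < j, the coefficient of dx_i ∧ dx_j in alpha ∧ beta is (alpha_i * beta_j - alpha_j * beta_i). Collecting: alpha ∧ beta = (-6*z*(x + y)) dx ∧ dy + (-3*x*y - 2*z^2) dx ∧ dz + (3*y^2 - 2*z^2) dy ∧ dz.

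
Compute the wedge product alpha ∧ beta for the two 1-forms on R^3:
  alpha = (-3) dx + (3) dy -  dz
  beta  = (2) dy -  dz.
alpha ∧ beta = (-6) dx ∧ dy + (3) dx ∧ dz + (-1) dy ∧ dz

Distribute the wedge, using dx_i ∧ dx_j = -dx_j ∧ dx_i and dx_i ∧ dx_i = 0. For each pair (i, j) with i < j, the coefficient of dx_i ∧ dx_j in alpha ∧ beta is (alpha_i * beta_j - alpha_j * beta_i). Collecting: alpha ∧ beta = (-6) dx ∧ dy + (3) dx ∧ dz + (-1) dy ∧ dz.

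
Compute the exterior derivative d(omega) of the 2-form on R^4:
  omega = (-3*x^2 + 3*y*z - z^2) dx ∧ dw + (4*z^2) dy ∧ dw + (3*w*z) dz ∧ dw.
d(omega) = (-3*z) dx ∧ dy ∧ dw + (-3*y + 2*z) dx ∧ dz ∧ dw + (-8*z) dy ∧ dz ∧ dw

For a 2-form omega = sum_{i<j} g_{ij} dx_i ∧ dx_j, the exterior derivative is
  d(omega) = sum_{i<j} d(g_{ij}) ∧ dx_i ∧ dx_j = sum_{i<j, k} (∂g_{ij}/∂x_k) dx_k ∧ dx_i ∧ dx_j.
Expand each term, using dx_k ∧ dx_i ∧ dx_j = sgn(permutation) dx_{(a)} ∧ dx_{(b)} ∧ dx_{(c)} with (a < b < c) sorted:
  d(-3*x^2 + 3*y*z - z^2) includes (∂/∂y)(-3*x^2 + 3*y*z - z^2) dy = (3*z) dy, which multiplied by dx ∧ dw gives (-3*z) dx ∧ dy ∧ dw
  d(-3*x^2 + 3*y*z - z^2) includes (∂/∂z)(-3*x^2 + 3*y*z - z^2) dz = (3*y - 2*z) dz, which multiplied by dx ∧ dw gives (-3*y + 2*z) dx ∧ dz ∧ dw
  d(4*z^2) includes (∂/∂z)(4*z^2) dz = (8*z) dz, which multiplied by dy ∧ dw gives (-8*z) dy ∧ dz ∧ dw
Collecting like 3-forms: d(omega) = (-3*z) dx ∧ dy ∧ dw + (-3*y + 2*z) dx ∧ dz ∧ dw + (-8*z) dy ∧ dz ∧ dw.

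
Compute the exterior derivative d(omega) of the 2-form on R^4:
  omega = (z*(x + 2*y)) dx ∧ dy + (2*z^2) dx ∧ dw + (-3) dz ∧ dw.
d(omega) = (x + 2*y) dx ∧ dy ∧ dz + (-4*z) dx ∧ dz ∧ dw

For a 2-form omega = sum_{i<j} g_{ij} dx_i ∧ dx_j, the exterior derivative is
  d(omega) = sum_{i<j} d(g_{ij}) ∧ dx_i ∧ dx_j = sum_{i<j, k} (∂g_{ij}/∂x_k) dx_k ∧ dx_i ∧ dx_j.
Expand each term, using dx_k ∧ dx_i ∧ dx_j = sgn(permutation) dx_{(a)} ∧ dx_{(b)} ∧ dx_{(c)} with (a < b < c) sorted:
  d(z*(x + 2*y)) includes (∂/∂z)(z*(x + 2*y)) dz = (x + 2*y) dz, which multiplied by dx ∧ dy gives (x + 2*y) dx ∧ dy ∧ dz
  d(2*z^2) includes (∂/∂z)(2*z^2) dz = (4*z) dz, which multiplied by dx ∧ dw gives (-4*z) dx ∧ dz ∧ dw
Collecting like 3-forms: d(omega) = (x + 2*y) dx ∧ dy ∧ dz + (-4*z) dx ∧ dz ∧ dw.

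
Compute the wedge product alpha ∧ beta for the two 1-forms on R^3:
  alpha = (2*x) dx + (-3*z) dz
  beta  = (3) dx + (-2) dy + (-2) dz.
alpha ∧ beta = (-4*x) dx ∧ dy + (-4*x + 9*z) dx ∧ dz + (-6*z) dy ∧ dz

Distribute the wedge, using dx_i ∧ dx_j = -dx_j ∧ dx_i and dx_i ∧ dx_i = 0. For each pair (i, j) with i < j, the coefficient of dx_i ∧ dx_j in alpha ∧ beta is (alpha_i * beta_j - alpha_j * beta_i). Collecting: alpha ∧ beta = (-4*x) dx ∧ dy + (-4*x + 9*z) dx ∧ dz + (-6*z) dy ∧ dz.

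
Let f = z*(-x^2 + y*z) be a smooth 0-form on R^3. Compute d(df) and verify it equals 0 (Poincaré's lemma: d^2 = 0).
d(df) = 0

Step 1: df = sum_i (∂f/∂x_i) dx_i = (-2*x*z) dx + (z^2) dy + (-x^2 + 2*y*z) dz.
Step 2: Apply d again. Using the 1-form formula, the coefficient of dx ∧ dy in d(df) is ∂^2 f/∂x ∂y - ∂^2 f/∂y ∂x = (0) - (0) = 0 (equality of mixed partials for smooth f).
Similarly for dx ∧ dz and dy ∧ dz — all coefficients vanish. So d(df) = 0.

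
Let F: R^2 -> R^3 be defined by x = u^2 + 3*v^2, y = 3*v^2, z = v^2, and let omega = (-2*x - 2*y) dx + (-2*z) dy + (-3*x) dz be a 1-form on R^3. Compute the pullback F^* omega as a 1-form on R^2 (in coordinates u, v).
F^* omega = (4*u*(-u^2 - 6*v^2)) du + (-18*u^2*v - 102*v^3) dv

Using F^*(f dg) = (f ∘ F) d(g ∘ F), substitute each coordinate x_i by F_i(u, v) in f_i, and replace dx_i by d F_i = (∂F_i/∂u) du + (∂F_i/∂v) dv.
  For the x component: f_1(F) = -2*u^2 - 12*v^2; d F_1 = (2*u) du + (6*v) dv
  For the y component: f_2(F) = -2*v^2; d F_2 = (0) du + (6*v) dv
  For the z component: f_3(F) = -3*u^2 - 9*v^2; d F_3 = (0) du + (2*v) dv
Combining and collecting du, dv coefficients:
  coeff of du: 4*u*(-u^2 - 6*v^2)
  coeff of dv: -18*u^2*v - 102*v^3
F^* omega = (4*u*(-u^2 - 6*v^2)) du + (-18*u^2*v - 102*v^3) dv.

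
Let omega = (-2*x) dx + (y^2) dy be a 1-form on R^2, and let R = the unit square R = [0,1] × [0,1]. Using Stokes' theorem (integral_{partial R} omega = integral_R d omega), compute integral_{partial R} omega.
integral_(partial R) omega = 0

Stokes: integral_partial_R omega = integral_R d omega with d omega = (∂Q/∂x - ∂P/∂y) dx ∧ dy.
  ∂Q/∂x = 0
  ∂P/∂y = 0
  integrand = ∂Q/∂x - ∂P/∂y = 0.
Integrating over R: integral_0^1 integral_0^1 (0) dx dy = 0.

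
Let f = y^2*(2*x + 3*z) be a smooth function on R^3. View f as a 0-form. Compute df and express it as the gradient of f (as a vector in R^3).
df = (2*y^2) dx + (2*y*(2*x + 3*z)) dy + (3*y^2) dz; grad f = (2*y^2, 2*y*(2*x + 3*z), 3*y^2)

For a 0-form f, d f = (∂f/∂x) dx + (∂f/∂y) dy + (∂f/∂z) dz. The components of the vector representation are exactly the entries of grad f in Cartesian coordinates:
  ∂f/∂x = 2*y^2
  ∂f/∂y = 2*y*(2*x + 3*z)
  ∂f/∂z = 3*y^2.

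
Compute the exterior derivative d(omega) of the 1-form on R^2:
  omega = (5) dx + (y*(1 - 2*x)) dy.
d(omega) = (-2*y) dx ∧ dy

For a 1-form omega = sum_i f_i dx_i, the exterior derivative is
  d(omega) = sum_{i < j} (∂f_j/∂x_i - ∂f_i/∂x_j) dx_i ∧ dx_j.
  coefficient of dx ∧ dy: ∂f_2/∂x - ∂f_1/∂y = ∂(y*(1 - 2*x))/∂x - ∂(5)/∂y = -2*y
Assembling: d(omega) = (-2*y) dx ∧ dy.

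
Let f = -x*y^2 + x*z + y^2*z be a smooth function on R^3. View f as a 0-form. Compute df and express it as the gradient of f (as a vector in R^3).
df = (-y^2 + z) dx + (2*y*(-x + z)) dy + (x + y^2) dz; grad f = (-y^2 + z, 2*y*(-x + z), x + y^2)

For a 0-form f, d f = (∂f/∂x) dx + (∂f/∂y) dy + (∂f/∂z) dz. The components of the vector representation are exactly the entries of grad f in Cartesian coordinates:
  ∂f/∂x = -y^2 + z
  ∂f/∂y = 2*y*(-x + z)
  ∂f/∂z = x + y^2.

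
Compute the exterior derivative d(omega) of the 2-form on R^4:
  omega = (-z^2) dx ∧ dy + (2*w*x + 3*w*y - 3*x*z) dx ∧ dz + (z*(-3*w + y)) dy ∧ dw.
d(omega) = (-3*w - 2*z) dx ∧ dy ∧ dz + (2*x + 3*y) dx ∧ dz ∧ dw + (3*w - y) dy ∧ dz ∧ dw

For a 2-form omega = sum_{i<j} g_{ij} dx_i ∧ dx_j, the exterior derivative is
  d(omega) = sum_{i<j} d(g_{ij}) ∧ dx_i ∧ dx_j = sum_{i<j, k} (∂g_{ij}/∂x_k) dx_k ∧ dx_i ∧ dx_j.
Expand each term, using dx_k ∧ dx_i ∧ dx_j = sgn(permutation) dx_{(a)} ∧ dx_{(b)} ∧ dx_{(c)} with (a < b < c) sorted:
  d(-z^2) includes (∂/∂z)(-z^2) dz = (-2*z) dz, which multiplied by dx ∧ dy gives (-2*z) dx ∧ dy ∧ dz
  d(2*w*x + 3*w*y - 3*x*z) includes (∂/∂y)(2*w*x + 3*w*y - 3*x*z) dy = (3*w) dy, which multiplied by dx ∧ dz gives (-3*w) dx ∧ dy ∧ dz
  d(2*w*x + 3*w*y - 3*x*z) includes (∂/∂w)(2*w*x + 3*w*y - 3*x*z) dw = (2*x + 3*y) dw, which multiplied by dx ∧ dz gives (2*x + 3*y) dx ∧ dz ∧ dw
  d(z*(-3*w + y)) includes (∂/∂z)(z*(-3*w + y)) dz = (-3*w + y) dz, which multiplied by dy ∧ dw gives (3*w - y) dy ∧ dz ∧ dw
Collecting like 3-forms: d(omega) = (-3*w - 2*z) dx ∧ dy ∧ dz + (2*x + 3*y) dx ∧ dz ∧ dw + (3*w - y) dy ∧ dz ∧ dw.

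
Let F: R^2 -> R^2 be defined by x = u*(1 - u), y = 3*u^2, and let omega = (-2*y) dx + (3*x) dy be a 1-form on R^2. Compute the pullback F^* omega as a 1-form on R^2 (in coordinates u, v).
F^* omega = (6*u^2*(2 - u)) du

Using F^*(f dg) = (f ∘ F) d(g ∘ F), substitute each coordinate x_i by F_i(u, v) in f_i, and replace dx_i by d F_i = (∂F_i/∂u) du + (∂F_i/∂v) dv.
  For the x component: f_1(F) = -6*u^2; d F_1 = (1 - 2*u) du + (0) dv
  For the y component: f_2(F) = 3*u*(1 - u); d F_2 = (6*u) du + (0) dv
Combining and collecting du, dv coefficients:
  coeff of du: 6*u^2*(2 - u)
  coeff of dv: 0
F^* omega = (6*u^2*(2 - u)) du.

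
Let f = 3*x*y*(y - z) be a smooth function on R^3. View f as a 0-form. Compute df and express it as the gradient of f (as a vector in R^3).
df = (3*y*(y - z)) dx + (3*x*(2*y - z)) dy + (-3*x*y) dz; grad f = (3*y*(y - z), 3*x*(2*y - z), -3*x*y)

For a 0-form f, d f = (∂f/∂x) dx + (∂f/∂y) dy + (∂f/∂z) dz. The components of the vector representation are exactly the entries of grad f in Cartesian coordinates:
  ∂f/∂x = 3*y*(y - z)
  ∂f/∂y = 3*x*(2*y - z)
  ∂f/∂z = -3*x*y.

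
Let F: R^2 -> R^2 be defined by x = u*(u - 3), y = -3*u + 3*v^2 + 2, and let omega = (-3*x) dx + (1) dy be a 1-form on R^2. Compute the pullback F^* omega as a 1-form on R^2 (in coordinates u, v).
F^* omega = (-6*u^3 + 27*u^2 - 27*u - 3) du + (6*v) dv

Using F^*(f dg) = (f ∘ F) d(g ∘ F), substitute each coordinate x_i by F_i(u, v) in f_i, and replace dx_i by d F_i = (∂F_i/∂u) du + (∂F_i/∂v) dv.
  For the x component: f_1(F) = 3*u*(3 - u); d F_1 = (2*u - 3) du + (0) dv
  For the y component: f_2(F) = 1; d F_2 = (-3) du + (6*v) dv
Combining and collecting du, dv coefficients:
  coeff of du: -6*u^3 + 27*u^2 - 27*u - 3
  coeff of dv: 6*v
F^* omega = (-6*u^3 + 27*u^2 - 27*u - 3) du + (6*v) dv.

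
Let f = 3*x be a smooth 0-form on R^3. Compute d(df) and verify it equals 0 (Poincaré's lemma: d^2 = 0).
d(df) = 0

Step 1: df = sum_i (∂f/∂x_i) dx_i = (3) dx + (0) dy + (0) dz.
Step 2: Apply d again. Using the 1-form formula, the coefficient of dx ∧ dy in d(df) is ∂^2 f/∂x ∂y - ∂^2 f/∂y ∂x = (0) - (0) = 0 (equality of mixed partials for smooth f).
Similarly for dx ∧ dz and dy ∧ dz — all coefficients vanish. So d(df) = 0.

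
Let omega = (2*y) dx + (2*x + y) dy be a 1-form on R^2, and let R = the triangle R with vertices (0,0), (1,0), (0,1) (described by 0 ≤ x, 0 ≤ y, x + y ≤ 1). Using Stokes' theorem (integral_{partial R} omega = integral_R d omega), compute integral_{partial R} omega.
integral_(partial R) omega = 0

Stokes: integral_partial_R omega = integral_R d omega with d omega = (∂Q/∂x - ∂P/∂y) dx ∧ dy.
  ∂Q/∂x = 2
  ∂P/∂y = 2
  integrand = ∂Q/∂x - ∂P/∂y = 0.
Integrating over R: integral_0^1 integral_0^{1-x} (0) dy dx = 0.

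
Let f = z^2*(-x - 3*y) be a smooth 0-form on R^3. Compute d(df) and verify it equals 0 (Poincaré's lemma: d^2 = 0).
d(df) = 0

Step 1: df = sum_i (∂f/∂x_i) dx_i = (-z^2) dx + (-3*z^2) dy + (2*z*(-x - 3*y)) dz.
Step 2: Apply d again. Using the 1-form formula, the coefficient of dx ∧ dy in d(df) is ∂^2 f/∂x ∂y - ∂^2 f/∂y ∂x = (0) - (0) = 0 (equality of mixed partials for smooth f).
Similarly for dx ∧ dz and dy ∧ dz — all coefficients vanish. So d(df) = 0.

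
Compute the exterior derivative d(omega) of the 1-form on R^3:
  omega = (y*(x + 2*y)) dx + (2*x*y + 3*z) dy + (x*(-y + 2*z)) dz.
d(omega) = (-x - 2*y) dx ∧ dy + (-y + 2*z) dx ∧ dz + (-x - 3) dy ∧ dz

For a 1-form omega = sum_i f_i dx_i, the exterior derivative is
  d(omega) = sum_{i < j} (∂f_j/∂x_i - ∂f_i/∂x_j) dx_i ∧ dx_j.
  coefficient of dx ∧ dy: ∂f_2/∂x - ∂f_1/∂y = ∂(2*x*y + 3*z)/∂x - ∂(y*(x + 2*y))/∂y = -x - 2*y
  coefficient of dx ∧ dz: ∂f_3/∂x - ∂f_1/∂z = ∂(x*(-y + 2*z))/∂x - ∂(y*(x + 2*y))/∂z = -y + 2*z
  coefficient of dy ∧ dz: ∂f_3/∂y - ∂f_2/∂z = ∂(x*(-y + 2*z))/∂y - ∂(2*x*y + 3*z)/∂z = -x - 3
Assembling: d(omega) = (-x - 2*y) dx ∧ dy + (-y + 2*z) dx ∧ dz + (-x - 3) dy ∧ dz.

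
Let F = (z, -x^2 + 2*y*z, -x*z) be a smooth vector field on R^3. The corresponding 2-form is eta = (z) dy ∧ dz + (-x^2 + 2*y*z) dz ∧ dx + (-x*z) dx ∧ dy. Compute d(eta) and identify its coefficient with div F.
d(eta) = (-x + 2*z) dx ∧ dy ∧ dz; div F = -x + 2*z

For a 2-form in R^3 of the form above, applying d gives a 3-form with coefficient ∂P/∂x + ∂Q/∂y + ∂R/∂z:
  ∂P/∂x = 0
  ∂Q/∂y = 2*z
  ∂R/∂z = -x
Sum = -x + 2*z, which is exactly div F.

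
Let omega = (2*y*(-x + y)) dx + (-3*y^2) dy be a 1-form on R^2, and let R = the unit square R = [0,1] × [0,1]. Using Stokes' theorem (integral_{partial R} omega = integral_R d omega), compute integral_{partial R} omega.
integral_(partial R) omega = -1

Stokes: integral_partial_R omega = integral_R d omega with d omega = (∂Q/∂x - ∂P/∂y) dx ∧ dy.
  ∂Q/∂x = 0
  ∂P/∂y = -2*x + 4*y
  integrand = ∂Q/∂x - ∂P/∂y = 2*x - 4*y.
Integrating over R: integral_0^1 integral_0^1 (2*x - 4*y) dx dy = -1.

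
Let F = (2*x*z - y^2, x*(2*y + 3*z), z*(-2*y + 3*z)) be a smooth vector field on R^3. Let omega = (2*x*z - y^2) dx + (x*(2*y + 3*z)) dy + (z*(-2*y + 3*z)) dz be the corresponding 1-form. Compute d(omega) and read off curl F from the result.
d(omega) = (-3*x - 2*z) dy ∧ dz + (2*x) dz ∧ dx + (4*y + 3*z) dx ∧ dy; curl F = (-3*x - 2*z, 2*x, 4*y + 3*z)

d omega = sum_{i<j} (∂f_j/∂x_i - ∂f_i/∂x_j) dx_i ∧ dx_j. Under the identification (dy ∧ dz, dz ∧ dx, dx ∧ dy) ↔ (e_x, e_y, e_z), the coefficients are exactly the components of curl F. Compute:
  ∂R/∂y - ∂Q/∂z = (-2*z) - (3*x) = -3*x - 2*z
  ∂P/∂z - ∂R/∂x = (2*x) - (0) = 2*x
  ∂Q/∂x - ∂P/∂y = (2*y + 3*z) - (-2*y) = 4*y + 3*z.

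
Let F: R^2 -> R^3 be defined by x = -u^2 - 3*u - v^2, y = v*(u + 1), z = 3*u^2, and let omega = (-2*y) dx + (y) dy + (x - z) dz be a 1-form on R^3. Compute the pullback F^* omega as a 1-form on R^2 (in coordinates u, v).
F^* omega = (-24*u^3 + 4*u^2*v - 18*u^2 - 5*u*v^2 + 10*u*v + v^2 + 6*v) du + (v*(u^2 + 4*u*v + 2*u + 4*v + 1)) dv

Using F^*(f dg) = (f ∘ F) d(g ∘ F), substitute each coordinate x_i by F_i(u, v) in f_i, and replace dx_i by d F_i = (∂F_i/∂u) du + (∂F_i/∂v) dv.
  For the x component: f_1(F) = 2*v*(-u - 1); d F_1 = (-2*u - 3) du + (-2*v) dv
  For the y component: f_2(F) = v*(u + 1); d F_2 = (v) du + (u + 1) dv
  For the z component: f_3(F) = -4*u^2 - 3*u - v^2; d F_3 = (6*u) du + (0) dv
Combining and collecting du, dv coefficients:
  coeff of du: -24*u^3 + 4*u^2*v - 18*u^2 - 5*u*v^2 + 10*u*v + v^2 + 6*v
  coeff of dv: v*(u^2 + 4*u*v + 2*u + 4*v + 1)
F^* omega = (-24*u^3 + 4*u^2*v - 18*u^2 - 5*u*v^2 + 10*u*v + v^2 + 6*v) du + (v*(u^2 + 4*u*v + 2*u + 4*v + 1)) dv.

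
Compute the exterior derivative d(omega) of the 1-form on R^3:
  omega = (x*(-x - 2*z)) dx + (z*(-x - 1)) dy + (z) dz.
d(omega) = (-z) dx ∧ dy + (2*x) dx ∧ dz + (x + 1) dy ∧ dz

For a 1-form omega = sum_i f_i dx_i, the exterior derivative is
  d(omega) = sum_{i < j} (∂f_j/∂x_i - ∂f_i/∂x_j) dx_i ∧ dx_j.
  coefficient of dx ∧ dy: ∂f_2/∂x - ∂f_1/∂y = ∂(z*(-x - 1))/∂x - ∂(x*(-x - 2*z))/∂y = -z
  coefficient of dx ∧ dz: ∂f_3/∂x - ∂f_1/∂z = ∂(z)/∂x - ∂(x*(-x - 2*z))/∂z = 2*x
  coefficient of dy ∧ dz: ∂f_3/∂y - ∂f_2/∂z = ∂(z)/∂y - ∂(z*(-x - 1))/∂z = x + 1
Assembling: d(omega) = (-z) dx ∧ dy + (2*x) dx ∧ dz + (x + 1) dy ∧ dz.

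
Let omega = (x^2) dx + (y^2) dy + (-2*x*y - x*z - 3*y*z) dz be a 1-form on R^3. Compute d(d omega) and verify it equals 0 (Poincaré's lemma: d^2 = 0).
d(d omega) = 0

Step 1: d omega = sum_{i<j} (∂f_j/∂x_i - ∂f_i/∂x_j) dx_i ∧ dx_j:
  coeff of dx ∧ dy: 0
  coeff of dx ∧ dz: -2*y - z
  coeff of dy ∧ dz: -2*x - 3*z
Step 2: Apply d again to each 2-form coefficient. The only possible 3-form in R^3 is dx ∧ dy ∧ dz, with coefficient
  ∂(coeff of dy∧dz)/∂x - ∂(coeff of dx∧dz)/∂y + ∂(coeff of dx∧dy)/∂z
  = ∂/∂x (-2*x - 3*z) - ∂/∂y (-2*y - z) + ∂/∂z (0).
Each of these terms simplifies to sums of mixed partials that cancel in pairs. The result is 0 (by equality of mixed partials for smooth functions — Schwarz / Clairaut).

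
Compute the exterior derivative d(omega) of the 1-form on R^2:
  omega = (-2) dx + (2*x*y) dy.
d(omega) = (2*y) dx ∧ dy

For a 1-form omega = sum_i f_i dx_i, the exterior derivative is
  d(omega) = sum_{i < j} (∂f_j/∂x_i - ∂f_i/∂x_j) dx_i ∧ dx_j.
  coefficient of dx ∧ dy: ∂f_2/∂x - ∂f_1/∂y = ∂(2*x*y)/∂x - ∂(-2)/∂y = 2*y
Assembling: d(omega) = (2*y) dx ∧ dy.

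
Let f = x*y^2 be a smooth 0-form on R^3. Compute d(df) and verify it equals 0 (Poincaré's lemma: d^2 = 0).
d(df) = 0

Step 1: df = sum_i (∂f/∂x_i) dx_i = (y^2) dx + (2*x*y) dy + (0) dz.
Step 2: Apply d again. Using the 1-form formula, the coefficient of dx ∧ dy in d(df) is ∂^2 f/∂x ∂y - ∂^2 f/∂y ∂x = (2*y) - (2*y) = 0 (equality of mixed partials for smooth f).
Similarly for dx ∧ dz and dy ∧ dz — all coefficients vanish. So d(df) = 0.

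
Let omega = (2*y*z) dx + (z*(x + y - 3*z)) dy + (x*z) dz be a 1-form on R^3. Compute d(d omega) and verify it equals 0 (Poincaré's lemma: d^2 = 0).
d(d omega) = 0

Step 1: d omega = sum_{i<j} (∂f_j/∂x_i - ∂f_i/∂x_j) dx_i ∧ dx_j:
  coeff of dx ∧ dy: -z
  coeff of dx ∧ dz: -2*y + z
  coeff of dy ∧ dz: -x - y + 6*z
Step 2: Apply d again to each 2-form coefficient. The only possible 3-form in R^3 is dx ∧ dy ∧ dz, with coefficient
  ∂(coeff of dy∧dz)/∂x - ∂(coeff of dx∧dz)/∂y + ∂(coeff of dx∧dy)/∂z
  = ∂/∂x (-x - y + 6*z) - ∂/∂y (-2*y + z) + ∂/∂z (-z).
Each of these terms simplifies to sums of mixed partials that cancel in pairs. The result is 0 (by equality of mixed partials for smooth functions — Schwarz / Clairaut).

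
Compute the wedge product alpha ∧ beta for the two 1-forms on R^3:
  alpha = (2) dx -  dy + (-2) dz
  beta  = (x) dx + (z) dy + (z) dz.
alpha ∧ beta = (x + 2*z) dx ∧ dy + (2*x + 2*z) dx ∧ dz + (z) dy ∧ dz

Distribute the wedge, using dx_i ∧ dx_j = -dx_j ∧ dx_i and dx_i ∧ dx_i = 0. For each pair (i, j) with i < j, the coefficient of dx_i ∧ dx_j in alpha ∧ beta is (alpha_i * beta_j - alpha_j * beta_i). Collecting: alpha ∧ beta = (x + 2*z) dx ∧ dy + (2*x + 2*z) dx ∧ dz + (z) dy ∧ dz.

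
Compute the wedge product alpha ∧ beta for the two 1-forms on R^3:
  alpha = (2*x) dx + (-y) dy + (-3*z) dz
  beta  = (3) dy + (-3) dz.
alpha ∧ beta = (6*x) dx ∧ dy + (-6*x) dx ∧ dz + (3*y + 9*z) dy ∧ dz

Distribute the wedge, using dx_i ∧ dx_j = -dx_j ∧ dx_i and dx_i ∧ dx_i = 0. For each pair (i, j) with i < j, the coefficient of dx_i ∧ dx_j in alpha ∧ beta is (alpha_i * beta_j - alpha_j * beta_i). Collecting: alpha ∧ beta = (6*x) dx ∧ dy + (-6*x) dx ∧ dz + (3*y + 9*z) dy ∧ dz.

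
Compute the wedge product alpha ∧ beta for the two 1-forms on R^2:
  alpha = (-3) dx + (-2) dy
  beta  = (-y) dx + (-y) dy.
alpha ∧ beta = (y) dx ∧ dy

Distribute the wedge, using dx_i ∧ dx_j = -dx_j ∧ dx_i and dx_i ∧ dx_i = 0. For each pair (i, j) with i < j, the coefficient of dx_i ∧ dx_j in alpha ∧ beta is (alpha_i * beta_j - alpha_j * beta_i). Collecting: alpha ∧ beta = (y) dx ∧ dy.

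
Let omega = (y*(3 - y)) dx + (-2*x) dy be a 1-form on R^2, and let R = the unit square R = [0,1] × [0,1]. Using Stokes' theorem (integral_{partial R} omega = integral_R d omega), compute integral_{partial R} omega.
integral_(partial R) omega = -4

Stokes: integral_partial_R omega = integral_R d omega with d omega = (∂Q/∂x - ∂P/∂y) dx ∧ dy.
  ∂Q/∂x = -2
  ∂P/∂y = 3 - 2*y
  integrand = ∂Q/∂x - ∂P/∂y = 2*y - 5.
Integrating over R: integral_0^1 integral_0^1 (2*y - 5) dx dy = -4.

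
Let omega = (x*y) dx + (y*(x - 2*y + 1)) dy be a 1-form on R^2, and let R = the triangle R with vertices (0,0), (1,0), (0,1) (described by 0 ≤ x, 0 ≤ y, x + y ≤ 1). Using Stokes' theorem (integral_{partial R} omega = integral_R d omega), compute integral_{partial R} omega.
integral_(partial R) omega = 0

Stokes: integral_partial_R omega = integral_R d omega with d omega = (∂Q/∂x - ∂P/∂y) dx ∧ dy.
  ∂Q/∂x = y
  ∂P/∂y = x
  integrand = ∂Q/∂x - ∂P/∂y = -x + y.
Integrating over R: integral_0^1 integral_0^{1-x} (-x + y) dy dx = 0.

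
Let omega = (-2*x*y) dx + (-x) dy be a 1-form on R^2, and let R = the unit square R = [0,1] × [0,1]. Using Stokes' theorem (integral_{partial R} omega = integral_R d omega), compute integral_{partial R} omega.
integral_(partial R) omega = 0

Stokes: integral_partial_R omega = integral_R d omega with d omega = (∂Q/∂x - ∂P/∂y) dx ∧ dy.
  ∂Q/∂x = -1
  ∂P/∂y = -2*x
  integrand = ∂Q/∂x - ∂P/∂y = 2*x - 1.
Integrating over R: integral_0^1 integral_0^1 (2*x - 1) dx dy = 0.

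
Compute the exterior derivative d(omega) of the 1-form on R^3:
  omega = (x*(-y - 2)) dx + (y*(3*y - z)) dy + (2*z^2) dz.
d(omega) = (x) dx ∧ dy + (y) dy ∧ dz

For a 1-form omega = sum_i f_i dx_i, the exterior derivative is
  d(omega) = sum_{i < j} (∂f_j/∂x_i - ∂f_i/∂x_j) dx_i ∧ dx_j.
  coefficient of dx ∧ dy: ∂f_2/∂x - ∂f_1/∂y = ∂(y*(3*y - z))/∂x - ∂(x*(-y - 2))/∂y = x
  coefficient of dy ∧ dz: ∂f_3/∂y - ∂f_2/∂z = ∂(2*z^2)/∂y - ∂(y*(3*y - z))/∂z = y
Assembling: d(omega) = (x) dx ∧ dy + (y) dy ∧ dz.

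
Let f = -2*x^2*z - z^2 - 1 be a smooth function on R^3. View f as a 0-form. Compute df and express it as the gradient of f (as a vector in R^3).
df = (-4*x*z) dx + (0) dy + (-2*x^2 - 2*z) dz; grad f = (-4*x*z, 0, -2*x^2 - 2*z)

For a 0-form f, d f = (∂f/∂x) dx + (∂f/∂y) dy + (∂f/∂z) dz. The components of the vector representation are exactly the entries of grad f in Cartesian coordinates:
  ∂f/∂x = -4*x*z
  ∂f/∂y = 0
  ∂f/∂z = -2*x^2 - 2*z.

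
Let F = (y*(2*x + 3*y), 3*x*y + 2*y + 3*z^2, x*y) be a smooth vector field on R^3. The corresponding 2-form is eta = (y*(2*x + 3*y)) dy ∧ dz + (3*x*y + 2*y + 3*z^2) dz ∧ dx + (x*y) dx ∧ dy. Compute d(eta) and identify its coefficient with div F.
d(eta) = (3*x + 2*y + 2) dx ∧ dy ∧ dz; div F = 3*x + 2*y + 2

For a 2-form in R^3 of the form above, applying d gives a 3-form with coefficient ∂P/∂x + ∂Q/∂y + ∂R/∂z:
  ∂P/∂x = 2*y
  ∂Q/∂y = 3*x + 2
  ∂R/∂z = 0
Sum = 3*x + 2*y + 2, which is exactly div F.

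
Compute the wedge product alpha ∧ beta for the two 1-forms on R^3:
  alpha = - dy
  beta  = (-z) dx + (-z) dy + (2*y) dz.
alpha ∧ beta = (-z) dx ∧ dy + (-2*y) dy ∧ dz

Distribute the wedge, using dx_i ∧ dx_j = -dx_j ∧ dx_i and dx_i ∧ dx_i = 0. For each pair (i, j) with i < j, the coefficient of dx_i ∧ dx_j in alpha ∧ beta is (alpha_i * beta_j - alpha_j * beta_i). Collecting: alpha ∧ beta = (-z) dx ∧ dy + (-2*y) dy ∧ dz.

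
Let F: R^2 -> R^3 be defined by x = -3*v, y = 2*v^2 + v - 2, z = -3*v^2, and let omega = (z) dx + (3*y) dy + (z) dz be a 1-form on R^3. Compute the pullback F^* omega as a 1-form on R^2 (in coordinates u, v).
F^* omega = (42*v^3 + 27*v^2 - 21*v - 6) dv

Using F^*(f dg) = (f ∘ F) d(g ∘ F), substitute each coordinate x_i by F_i(u, v) in f_i, and replace dx_i by d F_i = (∂F_i/∂u) du + (∂F_i/∂v) dv.
  For the x component: f_1(F) = -3*v^2; d F_1 = (0) du + (-3) dv
  For the y component: f_2(F) = 6*v^2 + 3*v - 6; d F_2 = (0) du + (4*v + 1) dv
  For the z component: f_3(F) = -3*v^2; d F_3 = (0) du + (-6*v) dv
Combining and collecting du, dv coefficients:
  coeff of du: 0
  coeff of dv: 42*v^3 + 27*v^2 - 21*v - 6
F^* omega = (42*v^3 + 27*v^2 - 21*v - 6) dv.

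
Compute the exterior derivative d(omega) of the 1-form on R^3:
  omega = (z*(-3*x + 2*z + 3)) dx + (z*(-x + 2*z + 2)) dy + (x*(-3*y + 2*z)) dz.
d(omega) = (-z) dx ∧ dy + (3*x - 3*y - 2*z - 3) dx ∧ dz + (-2*x - 4*z - 2) dy ∧ dz

For a 1-form omega = sum_i f_i dx_i, the exterior derivative is
  d(omega) = sum_{i < j} (∂f_j/∂x_i - ∂f_i/∂x_j) dx_i ∧ dx_j.
  coefficient of dx ∧ dy: ∂f_2/∂x - ∂f_1/∂y = ∂(z*(-x + 2*z + 2))/∂x - ∂(z*(-3*x + 2*z + 3))/∂y = -z
  coefficient of dx ∧ dz: ∂f_3/∂x - ∂f_1/∂z = ∂(x*(-3*y + 2*z))/∂x - ∂(z*(-3*x + 2*z + 3))/∂z = 3*x - 3*y - 2*z - 3
  coefficient of dy ∧ dz: ∂f_3/∂y - ∂f_2/∂z = ∂(x*(-3*y + 2*z))/∂y - ∂(z*(-x + 2*z + 2))/∂z = -2*x - 4*z - 2
Assembling: d(omega) = (-z) dx ∧ dy + (3*x - 3*y - 2*z - 3) dx ∧ dz + (-2*x - 4*z - 2) dy ∧ dz.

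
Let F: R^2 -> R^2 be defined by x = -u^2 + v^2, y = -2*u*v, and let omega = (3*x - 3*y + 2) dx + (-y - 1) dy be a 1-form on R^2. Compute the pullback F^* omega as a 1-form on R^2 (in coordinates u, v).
F^* omega = (6*u^3 - 12*u^2*v - 10*u*v^2 - 4*u + 2*v) du + (-10*u^2*v + 12*u*v^2 + 2*u + 6*v^3 + 4*v) dv

Using F^*(f dg) = (f ∘ F) d(g ∘ F), substitute each coordinate x_i by F_i(u, v) in f_i, and replace dx_i by d F_i = (∂F_i/∂u) du + (∂F_i/∂v) dv.
  For the x component: f_1(F) = -3*u^2 + 6*u*v + 3*v^2 + 2; d F_1 = (-2*u) du + (2*v) dv
  For the y component: f_2(F) = 2*u*v - 1; d F_2 = (-2*v) du + (-2*u) dv
Combining and collecting du, dv coefficients:
  coeff of du: 6*u^3 - 12*u^2*v - 10*u*v^2 - 4*u + 2*v
  coeff of dv: -10*u^2*v + 12*u*v^2 + 2*u + 6*v^3 + 4*v
F^* omega = (6*u^3 - 12*u^2*v - 10*u*v^2 - 4*u + 2*v) du + (-10*u^2*v + 12*u*v^2 + 2*u + 6*v^3 + 4*v) dv.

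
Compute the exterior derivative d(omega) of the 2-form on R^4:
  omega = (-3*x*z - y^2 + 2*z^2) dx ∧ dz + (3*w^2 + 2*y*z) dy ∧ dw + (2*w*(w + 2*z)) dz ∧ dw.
d(omega) = (2*y) dx ∧ dy ∧ dz + (-2*y) dy ∧ dz ∧ dw

For a 2-form omega = sum_{i<j} g_{ij} dx_i ∧ dx_j, the exterior derivative is
  d(omega) = sum_{i<j} d(g_{ij}) ∧ dx_i ∧ dx_j = sum_{i<j, k} (∂g_{ij}/∂x_k) dx_k ∧ dx_i ∧ dx_j.
Expand each term, using dx_k ∧ dx_i ∧ dx_j = sgn(permutation) dx_{(a)} ∧ dx_{(b)} ∧ dx_{(c)} with (a < b < c) sorted:
  d(-3*x*z - y^2 + 2*z^2) includes (∂/∂y)(-3*x*z - y^2 + 2*z^2) dy = (-2*y) dy, which multiplied by dx ∧ dz gives (2*y) dx ∧ dy ∧ dz
  d(3*w^2 + 2*y*z) includes (∂/∂z)(3*w^2 + 2*y*z) dz = (2*y) dz, which multiplied by dy ∧ dw gives (-2*y) dy ∧ dz ∧ dw
Collecting like 3-forms: d(omega) = (2*y) dx ∧ dy ∧ dz + (-2*y) dy ∧ dz ∧ dw.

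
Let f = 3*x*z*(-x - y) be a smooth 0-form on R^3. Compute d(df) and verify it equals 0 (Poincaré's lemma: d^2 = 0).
d(df) = 0

Step 1: df = sum_i (∂f/∂x_i) dx_i = (3*z*(-2*x - y)) dx + (-3*x*z) dy + (3*x*(-x - y)) dz.
Step 2: Apply d again. Using the 1-form formula, the coefficient of dx ∧ dy in d(df) is ∂^2 f/∂x ∂y - ∂^2 f/∂y ∂x = (-3*z) - (-3*z) = 0 (equality of mixed partials for smooth f).
Similarly for dx ∧ dz and dy ∧ dz — all coefficients vanish. So d(df) = 0.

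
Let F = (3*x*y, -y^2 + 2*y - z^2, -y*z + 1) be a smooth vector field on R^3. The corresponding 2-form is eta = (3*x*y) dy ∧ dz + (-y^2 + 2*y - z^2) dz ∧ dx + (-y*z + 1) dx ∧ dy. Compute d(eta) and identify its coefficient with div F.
d(eta) = (2) dx ∧ dy ∧ dz; div F = 2

For a 2-form in R^3 of the form above, applying d gives a 3-form with coefficient ∂P/∂x + ∂Q/∂y + ∂R/∂z:
  ∂P/∂x = 3*y
  ∂Q/∂y = 2 - 2*y
  ∂R/∂z = -y
Sum = 2, which is exactly div F.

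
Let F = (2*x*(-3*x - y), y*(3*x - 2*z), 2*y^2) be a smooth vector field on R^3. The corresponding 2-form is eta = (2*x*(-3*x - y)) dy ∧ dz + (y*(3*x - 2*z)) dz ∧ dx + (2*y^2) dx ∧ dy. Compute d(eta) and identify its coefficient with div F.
d(eta) = (-9*x - 2*y - 2*z) dx ∧ dy ∧ dz; div F = -9*x - 2*y - 2*z

For a 2-form in R^3 of the form above, applying d gives a 3-form with coefficient ∂P/∂x + ∂Q/∂y + ∂R/∂z:
  ∂P/∂x = -12*x - 2*y
  ∂Q/∂y = 3*x - 2*z
  ∂R/∂z = 0
Sum = -9*x - 2*y - 2*z, which is exactly div F.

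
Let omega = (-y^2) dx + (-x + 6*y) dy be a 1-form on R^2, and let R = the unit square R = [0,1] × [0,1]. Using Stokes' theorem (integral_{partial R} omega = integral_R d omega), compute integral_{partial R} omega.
integral_(partial R) omega = 0

Stokes: integral_partial_R omega = integral_R d omega with d omega = (∂Q/∂x - ∂P/∂y) dx ∧ dy.
  ∂Q/∂x = -1
  ∂P/∂y = -2*y
  integrand = ∂Q/∂x - ∂P/∂y = 2*y - 1.
Integrating over R: integral_0^1 integral_0^1 (2*y - 1) dx dy = 0.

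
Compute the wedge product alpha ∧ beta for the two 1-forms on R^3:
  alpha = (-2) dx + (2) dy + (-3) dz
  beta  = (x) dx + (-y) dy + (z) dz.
alpha ∧ beta = (-2*x + 2*y) dx ∧ dy + (3*x - 2*z) dx ∧ dz + (-3*y + 2*z) dy ∧ dz

Distribute the wedge, using dx_i ∧ dx_j = -dx_j ∧ dx_i and dx_i ∧ dx_i = 0. For each pair (i, j) with i < j, the coefficient of dx_i ∧ dx_j in alpha ∧ beta is (alpha_i * beta_j - alpha_j * beta_i). Collecting: alpha ∧ beta = (-2*x + 2*y) dx ∧ dy + (3*x - 2*z) dx ∧ dz + (-3*y + 2*z) dy ∧ dz.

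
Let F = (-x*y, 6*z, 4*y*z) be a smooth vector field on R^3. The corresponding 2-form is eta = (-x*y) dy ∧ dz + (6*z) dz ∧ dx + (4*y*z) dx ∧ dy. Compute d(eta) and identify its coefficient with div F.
d(eta) = (3*y) dx ∧ dy ∧ dz; div F = 3*y

For a 2-form in R^3 of the form above, applying d gives a 3-form with coefficient ∂P/∂x + ∂Q/∂y + ∂R/∂z:
  ∂P/∂x = -y
  ∂Q/∂y = 0
  ∂R/∂z = 4*y
Sum = 3*y, which is exactly div F.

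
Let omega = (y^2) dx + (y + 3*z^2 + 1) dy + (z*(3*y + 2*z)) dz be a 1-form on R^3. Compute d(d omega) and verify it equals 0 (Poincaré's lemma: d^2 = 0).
d(d omega) = 0

Step 1: d omega = sum_{i<j} (∂f_j/∂x_i - ∂f_i/∂x_j) dx_i ∧ dx_j:
  coeff of dx ∧ dy: -2*y
  coeff of dx ∧ dz: 0
  coeff of dy ∧ dz: -3*z
Step 2: Apply d again to each 2-form coefficient. The only possible 3-form in R^3 is dx ∧ dy ∧ dz, with coefficient
  ∂(coeff of dy∧dz)/∂x - ∂(coeff of dx∧dz)/∂y + ∂(coeff of dx∧dy)/∂z
  = ∂/∂x (-3*z) - ∂/∂y (0) + ∂/∂z (-2*y).
Each of these terms simplifies to sums of mixed partials that cancel in pairs. The result is 0 (by equality of mixed partials for smooth functions — Schwarz / Clairaut).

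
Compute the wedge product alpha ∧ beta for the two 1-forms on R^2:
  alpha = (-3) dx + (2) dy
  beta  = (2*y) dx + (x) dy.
alpha ∧ beta = (-3*x - 4*y) dx ∧ dy

Distribute the wedge, using dx_i ∧ dx_j = -dx_j ∧ dx_i and dx_i ∧ dx_i = 0. For each pair (i, j) with i < j, the coefficient of dx_i ∧ dx_j in alpha ∧ beta is (alpha_i * beta_j - alpha_j * beta_i). Collecting: alpha ∧ beta = (-3*x - 4*y) dx ∧ dy.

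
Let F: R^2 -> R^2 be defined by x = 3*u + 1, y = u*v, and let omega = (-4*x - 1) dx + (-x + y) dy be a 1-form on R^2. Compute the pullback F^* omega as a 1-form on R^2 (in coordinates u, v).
F^* omega = (u*v^2 - 3*u*v - 36*u - v - 15) du + (u*(u*v - 3*u - 1)) dv

Using F^*(f dg) = (f ∘ F) d(g ∘ F), substitute each coordinate x_i by F_i(u, v) in f_i, and replace dx_i by d F_i = (∂F_i/∂u) du + (∂F_i/∂v) dv.
  For the x component: f_1(F) = -12*u - 5; d F_1 = (3) du + (0) dv
  For the y component: f_2(F) = u*v - 3*u - 1; d F_2 = (v) du + (u) dv
Combining and collecting du, dv coefficients:
  coeff of du: u*v^2 - 3*u*v - 36*u - v - 15
  coeff of dv: u*(u*v - 3*u - 1)
F^* omega = (u*v^2 - 3*u*v - 36*u - v - 15) du + (u*(u*v - 3*u - 1)) dv.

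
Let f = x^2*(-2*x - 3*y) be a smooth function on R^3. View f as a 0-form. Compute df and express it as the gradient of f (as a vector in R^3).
df = (6*x*(-x - y)) dx + (-3*x^2) dy + (0) dz; grad f = (6*x*(-x - y), -3*x^2, 0)

For a 0-form f, d f = (∂f/∂x) dx + (∂f/∂y) dy + (∂f/∂z) dz. The components of the vector representation are exactly the entries of grad f in Cartesian coordinates:
  ∂f/∂x = 6*x*(-x - y)
  ∂f/∂y = -3*x^2
  ∂f/∂z = 0.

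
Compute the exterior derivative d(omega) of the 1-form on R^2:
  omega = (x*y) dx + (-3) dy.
d(omega) = (-x) dx ∧ dy

For a 1-form omega = sum_i f_i dx_i, the exterior derivative is
  d(omega) = sum_{i < j} (∂f_j/∂x_i - ∂f_i/∂x_j) dx_i ∧ dx_j.
  coefficient of dx ∧ dy: ∂f_2/∂x - ∂f_1/∂y = ∂(-3)/∂x - ∂(x*y)/∂y = -x
Assembling: d(omega) = (-x) dx ∧ dy.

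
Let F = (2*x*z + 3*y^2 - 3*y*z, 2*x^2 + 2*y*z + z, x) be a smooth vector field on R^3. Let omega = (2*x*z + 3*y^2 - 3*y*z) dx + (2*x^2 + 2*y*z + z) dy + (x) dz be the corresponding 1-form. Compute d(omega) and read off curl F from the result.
d(omega) = (-2*y - 1) dy ∧ dz + (2*x - 3*y - 1) dz ∧ dx + (4*x - 6*y + 3*z) dx ∧ dy; curl F = (-2*y - 1, 2*x - 3*y - 1, 4*x - 6*y + 3*z)

d omega = sum_{i<j} (∂f_j/∂x_i - ∂f_i/∂x_j) dx_i ∧ dx_j. Under the identification (dy ∧ dz, dz ∧ dx, dx ∧ dy) ↔ (e_x, e_y, e_z), the coefficients are exactly the components of curl F. Compute:
  ∂R/∂y - ∂Q/∂z = (0) - (2*y + 1) = -2*y - 1
  ∂P/∂z - ∂R/∂x = (2*x - 3*y) - (1) = 2*x - 3*y - 1
  ∂Q/∂x - ∂P/∂y = (4*x) - (6*y - 3*z) = 4*x - 6*y + 3*z.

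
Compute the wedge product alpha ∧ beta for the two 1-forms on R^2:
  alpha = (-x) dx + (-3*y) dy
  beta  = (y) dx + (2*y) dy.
alpha ∧ beta = (y*(-2*x + 3*y)) dx ∧ dy

Distribute the wedge, using dx_i ∧ dx_j = -dx_j ∧ dx_i and dx_i ∧ dx_i = 0. For each pair (i, j) with i < j, the coefficient of dx_i ∧ dx_j in alpha ∧ beta is (alpha_i * beta_j - alpha_j * beta_i). Collecting: alpha ∧ beta = (y*(-2*x + 3*y)) dx ∧ dy.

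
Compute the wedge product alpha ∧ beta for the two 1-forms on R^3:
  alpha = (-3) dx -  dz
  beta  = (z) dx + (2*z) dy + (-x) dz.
alpha ∧ beta = (-6*z) dx ∧ dy + (3*x + z) dx ∧ dz + (2*z) dy ∧ dz

Distribute the wedge, using dx_i ∧ dx_j = -dx_j ∧ dx_i and dx_i ∧ dx_i = 0. For each pair (i, j) with i < j, the coefficient of dx_i ∧ dx_j in alpha ∧ beta is (alpha_i * beta_j - alpha_j * beta_i). Collecting: alpha ∧ beta = (-6*z) dx ∧ dy + (3*x + z) dx ∧ dz + (2*z) dy ∧ dz.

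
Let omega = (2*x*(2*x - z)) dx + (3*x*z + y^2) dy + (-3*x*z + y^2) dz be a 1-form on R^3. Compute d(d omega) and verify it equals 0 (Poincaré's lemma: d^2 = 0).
d(d omega) = 0

Step 1: d omega = sum_{i<j} (∂f_j/∂x_i - ∂f_i/∂x_j) dx_i ∧ dx_j:
  coeff of dx ∧ dy: 3*z
  coeff of dx ∧ dz: 2*x - 3*z
  coeff of dy ∧ dz: -3*x + 2*y
Step 2: Apply d again to each 2-form coefficient. The only possible 3-form in R^3 is dx ∧ dy ∧ dz, with coefficient
  ∂(coeff of dy∧dz)/∂x - ∂(coeff of dx∧dz)/∂y + ∂(coeff of dx∧dy)/∂z
  = ∂/∂x (-3*x + 2*y) - ∂/∂y (2*x - 3*z) + ∂/∂z (3*z).
Each of these terms simplifies to sums of mixed partials that cancel in pairs. The result is 0 (by equality of mixed partials for smooth functions — Schwarz / Clairaut).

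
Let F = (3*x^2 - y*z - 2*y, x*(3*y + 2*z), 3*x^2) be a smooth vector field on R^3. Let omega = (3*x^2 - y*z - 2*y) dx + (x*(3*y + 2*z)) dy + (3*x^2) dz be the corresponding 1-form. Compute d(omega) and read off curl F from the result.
d(omega) = (-2*x) dy ∧ dz + (-6*x - y) dz ∧ dx + (3*y + 3*z + 2) dx ∧ dy; curl F = (-2*x, -6*x - y, 3*y + 3*z + 2)

d omega = sum_{i<j} (∂f_j/∂x_i - ∂f_i/∂x_j) dx_i ∧ dx_j. Under the identification (dy ∧ dz, dz ∧ dx, dx ∧ dy) ↔ (e_x, e_y, e_z), the coefficients are exactly the components of curl F. Compute:
  ∂R/∂y - ∂Q/∂z = (0) - (2*x) = -2*x
  ∂P/∂z - ∂R/∂x = (-y) - (6*x) = -6*x - y
  ∂Q/∂x - ∂P/∂y = (3*y + 2*z) - (-z - 2) = 3*y + 3*z + 2.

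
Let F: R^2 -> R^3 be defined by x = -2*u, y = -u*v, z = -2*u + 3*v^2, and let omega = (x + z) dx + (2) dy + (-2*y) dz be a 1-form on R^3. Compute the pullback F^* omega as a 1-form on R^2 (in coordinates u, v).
F^* omega = (-4*u*v + 8*u - 6*v^2 - 2*v) du + (2*u*(6*v^2 - 1)) dv

Using F^*(f dg) = (f ∘ F) d(g ∘ F), substitute each coordinate x_i by F_i(u, v) in f_i, and replace dx_i by d F_i = (∂F_i/∂u) du + (∂F_i/∂v) dv.
  For the x component: f_1(F) = -4*u + 3*v^2; d F_1 = (-2) du + (0) dv
  For the y component: f_2(F) = 2; d F_2 = (-v) du + (-u) dv
  For the z component: f_3(F) = 2*u*v; d F_3 = (-2) du + (6*v) dv
Combining and collecting du, dv coefficients:
  coeff of du: -4*u*v + 8*u - 6*v^2 - 2*v
  coeff of dv: 2*u*(6*v^2 - 1)
F^* omega = (-4*u*v + 8*u - 6*v^2 - 2*v) du + (2*u*(6*v^2 - 1)) dv.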